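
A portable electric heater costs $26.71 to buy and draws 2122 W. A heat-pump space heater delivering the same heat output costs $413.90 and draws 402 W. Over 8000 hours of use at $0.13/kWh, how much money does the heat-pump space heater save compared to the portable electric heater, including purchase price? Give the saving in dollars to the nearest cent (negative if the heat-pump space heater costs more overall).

$1401.61

portable electric heater: $26.71 + (2122/1000) kW × 8000 h × $0.13 = $26.71 + $2206.88 = $2233.59
heat-pump space heater: $413.90 + (402/1000) kW × 8000 h × $0.13 = $413.90 + $418.08 = $831.98
Saving = $2233.59 − $831.98 = $1401.61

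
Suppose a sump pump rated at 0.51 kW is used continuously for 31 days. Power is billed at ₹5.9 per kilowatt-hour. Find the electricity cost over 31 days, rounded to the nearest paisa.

Runtime = 24 h × 31 = 744 h
Energy = 0.51 kW × 744 h = 379.44 kWh
Cost = 379.44 kWh × ₹5.9/kWh = ₹2238.70

₹2238.70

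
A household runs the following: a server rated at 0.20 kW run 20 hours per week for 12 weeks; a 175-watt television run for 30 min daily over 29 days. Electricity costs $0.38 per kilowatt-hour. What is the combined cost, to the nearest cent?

server: Runtime = 20 h/week × 12 weeks = 240 h
server: 0.2 kW × 240 h = 48 kWh
television: Runtime = 30 min × 29 = 870 min = 14.5 h
television: 0.175 kW × 14.5 h = 2.5375 kWh
Total energy = 50.5375 kWh
Cost = 50.5375 × $0.38 = $19.20

$19.20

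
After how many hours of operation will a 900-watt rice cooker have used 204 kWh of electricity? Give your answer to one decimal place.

Hours = 204 kWh ÷ 0.9 kW = 226.7 h

226.7 h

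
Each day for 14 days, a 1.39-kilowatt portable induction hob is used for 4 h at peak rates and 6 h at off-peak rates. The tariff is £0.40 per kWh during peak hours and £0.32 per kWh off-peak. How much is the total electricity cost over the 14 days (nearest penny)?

Peak energy = 1.39 kW × 4 h × 14 = 77.84 kWh
Off-peak energy = 1.39 kW × 6 h × 14 = 116.76 kWh
Cost = 77.84 × £0.40 + 116.76 × £0.32 = £31.136 + £37.3632 = £68.50

£68.50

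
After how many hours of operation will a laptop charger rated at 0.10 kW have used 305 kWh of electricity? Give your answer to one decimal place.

3050.0 h

Hours = 305 kWh ÷ 0.1 kW = 3050.0 h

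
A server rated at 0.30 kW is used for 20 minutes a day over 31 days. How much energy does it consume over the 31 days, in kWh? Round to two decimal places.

Runtime = 20 min × 31 = 620 min = 10.333333… h
Energy = 0.3 kW × 10.333333… h = 3.1 kWh

3.10 kWh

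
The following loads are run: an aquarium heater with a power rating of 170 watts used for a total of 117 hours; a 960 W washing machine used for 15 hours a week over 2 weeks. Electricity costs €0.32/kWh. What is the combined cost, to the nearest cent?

€15.58

aquarium heater: 0.17 kW × 117 h = 19.89 kWh
washing machine: Runtime = 15 h/week × 2 weeks = 30 h
washing machine: 0.96 kW × 30 h = 28.8 kWh
Total energy = 48.69 kWh
Cost = 48.69 × €0.32 = €15.58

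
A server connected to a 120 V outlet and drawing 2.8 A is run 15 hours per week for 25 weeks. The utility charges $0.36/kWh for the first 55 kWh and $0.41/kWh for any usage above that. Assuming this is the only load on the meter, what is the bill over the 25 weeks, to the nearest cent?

$48.91

Power = 2.8 A × 120 V = 336 W = 0.336 kW
Runtime = 15 h/week × 25 weeks = 375 h
Energy = 0.336 kW × 375 h = 126 kWh
Tier 1 (0–55 kWh): 55 × $0.36 = $19.8
Above 55 kWh: 71 × $0.41 = $29.11
Bill = $48.91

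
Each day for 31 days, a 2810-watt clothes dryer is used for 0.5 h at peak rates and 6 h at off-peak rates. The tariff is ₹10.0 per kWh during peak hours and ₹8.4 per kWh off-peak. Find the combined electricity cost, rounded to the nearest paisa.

₹4825.89

Peak energy = 2.81 kW × 0.5 h × 31 = 43.555 kWh
Off-peak energy = 2.81 kW × 6 h × 31 = 522.66 kWh
Cost = 43.555 × ₹10.0 + 522.66 × ₹8.4 = ₹435.55 + ₹4390.344 = ₹4825.89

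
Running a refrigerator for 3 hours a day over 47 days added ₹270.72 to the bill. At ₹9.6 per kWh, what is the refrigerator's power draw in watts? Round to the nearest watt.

Energy = ₹270.72 ÷ ₹9.6/kWh = 28.2 kWh
Runtime = 3 h/day × 47 days = 141 h
Power = 28.2 kWh ÷ 141 h = 0.2 kW = 200 W

200 W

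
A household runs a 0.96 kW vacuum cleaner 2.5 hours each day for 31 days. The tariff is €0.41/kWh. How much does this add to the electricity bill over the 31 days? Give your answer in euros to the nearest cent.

Runtime = 2.5 h/day × 31 days = 77.5 h
Energy = 0.96 kW × 77.5 h = 74.4 kWh
Cost = 74.4 kWh × €0.41/kWh = €30.50

€30.50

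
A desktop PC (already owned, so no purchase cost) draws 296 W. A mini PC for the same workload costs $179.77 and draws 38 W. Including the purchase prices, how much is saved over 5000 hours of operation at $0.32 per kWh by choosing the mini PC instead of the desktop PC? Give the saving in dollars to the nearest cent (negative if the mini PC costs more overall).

$233.03

desktop PC: $0.00 + (296/1000) kW × 5000 h × $0.32 = $0.00 + $473.6 = $473.6
mini PC: $179.77 + (38/1000) kW × 5000 h × $0.32 = $179.77 + $60.8 = $240.57
Saving = $473.6 − $240.57 = $233.03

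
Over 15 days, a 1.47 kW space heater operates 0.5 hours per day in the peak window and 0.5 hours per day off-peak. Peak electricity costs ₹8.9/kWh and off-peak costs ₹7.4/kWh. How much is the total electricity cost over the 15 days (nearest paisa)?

Peak energy = 1.47 kW × 0.5 h × 15 = 11.025 kWh
Off-peak energy = 1.47 kW × 0.5 h × 15 = 11.025 kWh
Cost = 11.025 × ₹8.9 + 11.025 × ₹7.4 = ₹98.1225 + ₹81.585 = ₹179.71

₹179.71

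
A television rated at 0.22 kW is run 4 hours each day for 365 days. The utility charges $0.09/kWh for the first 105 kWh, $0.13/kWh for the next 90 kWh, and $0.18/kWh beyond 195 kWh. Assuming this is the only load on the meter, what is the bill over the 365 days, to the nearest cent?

Runtime = 4 h/day × 365 days = 1460 h
Energy = 0.22 kW × 1460 h = 321.2 kWh
Tier 1 (0–105 kWh): 105 × $0.09 = $9.45
Tier 2 (105–195 kWh): 90 × $0.13 = $11.7
Above 195 kWh: 126.2 × $0.18 = $22.716
Bill = $43.87

$43.87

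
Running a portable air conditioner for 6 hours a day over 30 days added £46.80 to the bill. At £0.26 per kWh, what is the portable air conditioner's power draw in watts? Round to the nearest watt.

Energy = £46.80 ÷ £0.26/kWh = 180 kWh
Runtime = 6 h/day × 30 days = 180 h
Power = 180 kWh ÷ 180 h = 1 kW = 1000 W

1000 W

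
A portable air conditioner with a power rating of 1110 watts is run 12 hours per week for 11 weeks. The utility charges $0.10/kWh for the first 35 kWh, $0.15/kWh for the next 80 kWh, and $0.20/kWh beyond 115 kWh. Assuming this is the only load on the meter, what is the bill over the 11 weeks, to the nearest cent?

Runtime = 12 h/week × 11 weeks = 132 h
Energy = 1.11 kW × 132 h = 146.52 kWh
Tier 1 (0–35 kWh): 35 × $0.10 = $3.5
Tier 2 (35–115 kWh): 80 × $0.15 = $12
Above 115 kWh: 31.52 × $0.20 = $6.304
Bill = $21.80

$21.80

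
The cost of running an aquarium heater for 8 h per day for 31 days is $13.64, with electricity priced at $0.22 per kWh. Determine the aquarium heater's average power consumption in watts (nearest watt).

250 W

Energy = $13.64 ÷ $0.22/kWh = 62 kWh
Runtime = 8 h/day × 31 days = 248 h
Power = 62 kWh ÷ 248 h = 0.25 kW = 250 W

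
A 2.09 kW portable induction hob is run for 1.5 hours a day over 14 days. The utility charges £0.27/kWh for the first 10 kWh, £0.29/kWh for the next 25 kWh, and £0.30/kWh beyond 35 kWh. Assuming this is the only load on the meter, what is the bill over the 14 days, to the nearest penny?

£12.62

Runtime = 1.5 h/day × 14 days = 21 h
Energy = 2.09 kW × 21 h = 43.89 kWh
Tier 1 (0–10 kWh): 10 × £0.27 = £2.7
Tier 2 (10–35 kWh): 25 × £0.29 = £7.25
Above 35 kWh: 8.89 × £0.30 = £2.667
Bill = £12.62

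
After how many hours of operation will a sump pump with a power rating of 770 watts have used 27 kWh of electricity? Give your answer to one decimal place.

Hours = 27 kWh ÷ 0.77 kW = 35.1 h

35.1 h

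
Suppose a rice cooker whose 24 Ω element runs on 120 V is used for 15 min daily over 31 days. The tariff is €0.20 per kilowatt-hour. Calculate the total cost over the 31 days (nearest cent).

Power = V²/R = 120²/24 = 600 W = 0.6 kW
Runtime = 15 min × 31 = 465 min = 7.75 h
Energy = 0.6 kW × 7.75 h = 4.65 kWh
Cost = 4.65 kWh × €0.20/kWh = €0.93

€0.93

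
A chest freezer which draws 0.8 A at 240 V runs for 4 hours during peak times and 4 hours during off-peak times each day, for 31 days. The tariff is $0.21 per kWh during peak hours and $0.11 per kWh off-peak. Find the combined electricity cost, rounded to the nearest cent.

Power = 0.8 A × 240 V = 192 W = 0.192 kW
Peak energy = 0.192 kW × 4 h × 31 = 23.808 kWh
Off-peak energy = 0.192 kW × 4 h × 31 = 23.808 kWh
Cost = 23.808 × $0.21 + 23.808 × $0.11 = $4.99968 + $2.61888 = $7.62

$7.62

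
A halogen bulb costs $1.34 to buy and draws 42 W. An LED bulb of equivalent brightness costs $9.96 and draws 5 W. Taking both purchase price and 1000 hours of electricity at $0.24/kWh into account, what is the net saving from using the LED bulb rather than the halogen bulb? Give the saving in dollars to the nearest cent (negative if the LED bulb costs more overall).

halogen bulb: $1.34 + (42/1000) kW × 1000 h × $0.24 = $1.34 + $10.08 = $11.42
LED bulb: $9.96 + (5/1000) kW × 1000 h × $0.24 = $9.96 + $1.2 = $11.16
Saving = $11.42 − $11.16 = $0.26

$0.26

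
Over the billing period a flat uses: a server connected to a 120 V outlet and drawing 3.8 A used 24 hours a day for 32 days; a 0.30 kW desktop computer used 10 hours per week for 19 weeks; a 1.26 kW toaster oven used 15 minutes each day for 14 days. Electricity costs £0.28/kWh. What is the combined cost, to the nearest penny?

£115.25

server: Power = 3.8 A × 120 V = 456 W = 0.456 kW
server: Runtime = 24 h × 32 = 768 h
server: 0.456 kW × 768 h = 350.208 kWh
desktop computer: Runtime = 10 h/week × 19 weeks = 190 h
desktop computer: 0.3 kW × 190 h = 57 kWh
toaster oven: Runtime = 15 min × 14 = 210 min = 3.5 h
toaster oven: 1.26 kW × 3.5 h = 4.41 kWh
Total energy = 411.618 kWh
Cost = 411.618 × £0.28 = £115.25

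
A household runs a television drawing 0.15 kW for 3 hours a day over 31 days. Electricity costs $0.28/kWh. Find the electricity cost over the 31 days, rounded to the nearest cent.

Runtime = 3 h/day × 31 days = 93 h
Energy = 0.15 kW × 93 h = 13.95 kWh
Cost = 13.95 kWh × $0.28/kWh = $3.91

$3.91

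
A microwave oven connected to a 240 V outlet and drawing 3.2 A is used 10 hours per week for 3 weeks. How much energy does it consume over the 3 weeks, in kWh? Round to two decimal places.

23.04 kWh

Power = 3.2 A × 240 V = 768 W = 0.768 kW
Runtime = 10 h/week × 3 weeks = 30 h
Energy = 0.768 kW × 30 h = 23.04 kWh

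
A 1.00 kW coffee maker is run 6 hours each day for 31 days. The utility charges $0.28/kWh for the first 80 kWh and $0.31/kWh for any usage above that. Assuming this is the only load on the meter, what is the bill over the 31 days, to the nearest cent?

$55.26

Runtime = 6 h/day × 31 days = 186 h
Energy = 1 kW × 186 h = 186 kWh
Tier 1 (0–80 kWh): 80 × $0.28 = $22.4
Above 80 kWh: 106 × $0.31 = $32.86
Bill = $55.26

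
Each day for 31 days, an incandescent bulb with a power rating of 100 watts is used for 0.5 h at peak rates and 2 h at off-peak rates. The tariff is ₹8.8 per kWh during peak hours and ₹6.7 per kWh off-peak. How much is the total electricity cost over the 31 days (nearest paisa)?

₹55.18

Peak energy = 0.1 kW × 0.5 h × 31 = 1.55 kWh
Off-peak energy = 0.1 kW × 2 h × 31 = 6.2 kWh
Cost = 1.55 × ₹8.8 + 6.2 × ₹6.7 = ₹13.64 + ₹41.54 = ₹55.18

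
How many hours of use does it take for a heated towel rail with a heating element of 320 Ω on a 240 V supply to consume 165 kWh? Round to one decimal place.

Power = V²/R = 240²/320 = 180 W = 0.18 kW
Hours = 165 kWh ÷ 0.18 kW = 916.7 h

916.7 h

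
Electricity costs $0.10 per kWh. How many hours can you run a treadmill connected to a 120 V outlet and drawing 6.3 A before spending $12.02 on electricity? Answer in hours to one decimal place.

159.0 h

Power = 6.3 A × 120 V = 756 W = 0.756 kW
Energy available = $12.02 ÷ $0.10/kWh = 120.2 kWh
Hours = 120.2 kWh ÷ 0.756 kW = 159.0 h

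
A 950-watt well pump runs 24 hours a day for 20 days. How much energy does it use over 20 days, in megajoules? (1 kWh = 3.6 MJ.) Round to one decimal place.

Runtime = 24 h × 20 = 480 h
Energy = 0.95 kW × 480 h = 456 kWh
= 456 × 3.6 MJ = 1641.6 MJ

1641.6 MJ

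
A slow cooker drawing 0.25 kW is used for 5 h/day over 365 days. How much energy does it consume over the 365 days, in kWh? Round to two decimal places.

456.25 kWh

Runtime = 5 h/day × 365 days = 1825 h
Energy = 0.25 kW × 1825 h = 456.25 kWh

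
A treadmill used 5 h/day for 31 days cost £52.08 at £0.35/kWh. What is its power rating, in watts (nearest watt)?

960 W

Energy = £52.08 ÷ £0.35/kWh = 148.8 kWh
Runtime = 5 h/day × 31 days = 155 h
Power = 148.8 kWh ÷ 155 h = 0.96 kW = 960 W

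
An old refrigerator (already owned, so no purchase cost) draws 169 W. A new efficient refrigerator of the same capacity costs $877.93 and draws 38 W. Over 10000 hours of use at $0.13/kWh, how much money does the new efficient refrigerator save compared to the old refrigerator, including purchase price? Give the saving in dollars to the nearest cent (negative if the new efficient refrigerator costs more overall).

-$707.63

old refrigerator: $0.00 + (169/1000) kW × 10000 h × $0.13 = $0.00 + $219.7 = $219.7
new efficient refrigerator: $877.93 + (38/1000) kW × 10000 h × $0.13 = $877.93 + $49.4 = $927.33
Saving = $219.7 − $927.33 = −$707.63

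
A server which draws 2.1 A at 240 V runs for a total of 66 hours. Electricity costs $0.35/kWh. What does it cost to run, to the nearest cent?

$11.64

Power = 2.1 A × 240 V = 504 W = 0.504 kW
Energy = 0.504 kW × 66 h = 33.264 kWh
Cost = 33.264 kWh × $0.35/kWh = $11.64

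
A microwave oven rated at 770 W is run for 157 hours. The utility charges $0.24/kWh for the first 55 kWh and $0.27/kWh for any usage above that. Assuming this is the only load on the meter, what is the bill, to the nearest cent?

$30.99

Energy = 0.77 kW × 157 h = 120.89 kWh
Tier 1 (0–55 kWh): 55 × $0.24 = $13.2
Above 55 kWh: 65.89 × $0.27 = $17.7903
Bill = $30.99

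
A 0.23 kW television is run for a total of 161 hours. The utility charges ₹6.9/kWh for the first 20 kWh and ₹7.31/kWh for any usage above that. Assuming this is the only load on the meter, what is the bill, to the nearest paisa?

Energy = 0.23 kW × 161 h = 37.03 kWh
Tier 1 (0–20 kWh): 20 × ₹6.9 = ₹138
Above 20 kWh: 17.03 × ₹7.31 = ₹124.4893
Bill = ₹262.49

₹262.49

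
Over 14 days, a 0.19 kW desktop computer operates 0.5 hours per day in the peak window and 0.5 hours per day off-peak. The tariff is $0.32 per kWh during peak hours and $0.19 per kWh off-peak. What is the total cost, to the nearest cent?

Peak energy = 0.19 kW × 0.5 h × 14 = 1.33 kWh
Off-peak energy = 0.19 kW × 0.5 h × 14 = 1.33 kWh
Cost = 1.33 × $0.32 + 1.33 × $0.19 = $0.4256 + $0.2527 = $0.68

$0.68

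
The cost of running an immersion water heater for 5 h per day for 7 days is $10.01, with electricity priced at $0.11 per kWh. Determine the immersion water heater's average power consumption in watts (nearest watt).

2600 W

Energy = $10.01 ÷ $0.11/kWh = 91 kWh
Runtime = 5 h/day × 7 days = 35 h
Power = 91 kWh ÷ 35 h = 2.6 kW = 2600 W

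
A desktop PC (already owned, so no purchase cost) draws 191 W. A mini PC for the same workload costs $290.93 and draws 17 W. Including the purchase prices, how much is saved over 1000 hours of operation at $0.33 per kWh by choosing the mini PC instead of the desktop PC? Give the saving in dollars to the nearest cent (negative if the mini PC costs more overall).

desktop PC: $0.00 + (191/1000) kW × 1000 h × $0.33 = $0.00 + $63.03 = $63.03
mini PC: $290.93 + (17/1000) kW × 1000 h × $0.33 = $290.93 + $5.61 = $296.54
Saving = $63.03 − $296.54 = −$233.51

-$233.51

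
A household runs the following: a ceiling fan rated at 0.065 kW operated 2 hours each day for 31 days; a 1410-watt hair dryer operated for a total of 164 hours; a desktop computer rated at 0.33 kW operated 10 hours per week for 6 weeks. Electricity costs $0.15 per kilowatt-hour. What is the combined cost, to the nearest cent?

ceiling fan: Runtime = 2 h/day × 31 days = 62 h
ceiling fan: 0.065 kW × 62 h = 4.03 kWh
hair dryer: 1.41 kW × 164 h = 231.24 kWh
desktop computer: Runtime = 10 h/week × 6 weeks = 60 h
desktop computer: 0.33 kW × 60 h = 19.8 kWh
Total energy = 255.07 kWh
Cost = 255.07 × $0.15 = $38.26

$38.26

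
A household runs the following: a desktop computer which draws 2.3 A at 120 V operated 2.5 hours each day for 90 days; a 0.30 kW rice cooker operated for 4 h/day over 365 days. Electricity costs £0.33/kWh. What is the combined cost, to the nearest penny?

desktop computer: Power = 2.3 A × 120 V = 276 W = 0.276 kW
desktop computer: Runtime = 2.5 h/day × 90 days = 225 h
desktop computer: 0.276 kW × 225 h = 62.1 kWh
rice cooker: Runtime = 4 h/day × 365 days = 1460 h
rice cooker: 0.3 kW × 1460 h = 438 kWh
Total energy = 500.1 kWh
Cost = 500.1 × £0.33 = £165.03

£165.03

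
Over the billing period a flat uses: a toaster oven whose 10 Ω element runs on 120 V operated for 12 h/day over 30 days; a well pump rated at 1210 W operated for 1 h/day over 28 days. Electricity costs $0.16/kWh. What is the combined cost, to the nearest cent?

$88.36

toaster oven: Power = V²/R = 120²/10 = 1440 W = 1.44 kW
toaster oven: Runtime = 12 h/day × 30 days = 360 h
toaster oven: 1.44 kW × 360 h = 518.4 kWh
well pump: Runtime = 1 h/day × 28 days = 28 h
well pump: 1.21 kW × 28 h = 33.88 kWh
Total energy = 552.28 kWh
Cost = 552.28 × $0.16 = $88.36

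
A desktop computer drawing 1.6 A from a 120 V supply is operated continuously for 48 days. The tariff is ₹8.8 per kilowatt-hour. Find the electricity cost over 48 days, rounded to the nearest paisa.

₹1946.42

Power = 1.6 A × 120 V = 192 W = 0.192 kW
Runtime = 24 h × 48 = 1152 h
Energy = 0.192 kW × 1152 h = 221.184 kWh
Cost = 221.184 kWh × ₹8.8/kWh = ₹1946.42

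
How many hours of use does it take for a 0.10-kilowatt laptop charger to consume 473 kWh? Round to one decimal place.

Hours = 473 kWh ÷ 0.1 kW = 4730.0 h

4730.0 h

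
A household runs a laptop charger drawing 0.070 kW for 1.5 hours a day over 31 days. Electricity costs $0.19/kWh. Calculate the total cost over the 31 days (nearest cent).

Runtime = 1.5 h/day × 31 days = 46.5 h
Energy = 0.07 kW × 46.5 h = 3.255 kWh
Cost = 3.255 kWh × $0.19/kWh = $0.62

$0.62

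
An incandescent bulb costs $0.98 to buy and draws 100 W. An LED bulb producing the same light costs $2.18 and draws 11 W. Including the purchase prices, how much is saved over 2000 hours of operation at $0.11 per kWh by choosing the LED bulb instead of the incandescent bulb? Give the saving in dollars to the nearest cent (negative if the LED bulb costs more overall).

incandescent bulb: $0.98 + (100/1000) kW × 2000 h × $0.11 = $0.98 + $22 = $22.98
LED bulb: $2.18 + (11/1000) kW × 2000 h × $0.11 = $2.18 + $2.42 = $4.6
Saving = $22.98 − $4.6 = $18.38

$18.38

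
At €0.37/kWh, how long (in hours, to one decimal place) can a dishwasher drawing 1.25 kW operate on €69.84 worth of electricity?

Energy available = €69.84 ÷ €0.37/kWh = 188.7568 kWh
Hours = 188.7568 kWh ÷ 1.25 kW = 151.0 h

151.0 h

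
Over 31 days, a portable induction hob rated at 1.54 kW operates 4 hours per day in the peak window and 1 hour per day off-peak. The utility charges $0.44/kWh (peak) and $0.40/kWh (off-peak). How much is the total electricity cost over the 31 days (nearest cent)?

$103.12

Peak energy = 1.54 kW × 4 h × 31 = 190.96 kWh
Off-peak energy = 1.54 kW × 1 h × 31 = 47.74 kWh
Cost = 190.96 × $0.44 + 47.74 × $0.40 = $84.0224 + $19.096 = $103.12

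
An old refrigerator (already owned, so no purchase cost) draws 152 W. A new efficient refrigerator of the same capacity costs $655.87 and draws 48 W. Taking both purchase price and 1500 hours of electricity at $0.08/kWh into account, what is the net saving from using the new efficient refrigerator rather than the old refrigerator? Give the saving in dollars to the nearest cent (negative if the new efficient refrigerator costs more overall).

old refrigerator: $0.00 + (152/1000) kW × 1500 h × $0.08 = $0.00 + $18.24 = $18.24
new efficient refrigerator: $655.87 + (48/1000) kW × 1500 h × $0.08 = $655.87 + $5.76 = $661.63
Saving = $18.24 − $661.63 = −$643.39

-$643.39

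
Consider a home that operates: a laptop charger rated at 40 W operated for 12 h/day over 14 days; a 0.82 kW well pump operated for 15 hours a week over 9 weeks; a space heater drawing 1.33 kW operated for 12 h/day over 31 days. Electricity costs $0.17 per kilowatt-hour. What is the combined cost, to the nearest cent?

laptop charger: Runtime = 12 h/day × 14 days = 168 h
laptop charger: 0.04 kW × 168 h = 6.72 kWh
well pump: Runtime = 15 h/week × 9 weeks = 135 h
well pump: 0.82 kW × 135 h = 110.7 kWh
space heater: Runtime = 12 h/day × 31 days = 372 h
space heater: 1.33 kW × 372 h = 494.76 kWh
Total energy = 612.18 kWh
Cost = 612.18 × $0.17 = $104.07

$104.07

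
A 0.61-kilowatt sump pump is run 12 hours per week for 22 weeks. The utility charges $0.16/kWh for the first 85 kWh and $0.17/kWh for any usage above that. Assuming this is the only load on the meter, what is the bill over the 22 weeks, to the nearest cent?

$26.53

Runtime = 12 h/week × 22 weeks = 264 h
Energy = 0.61 kW × 264 h = 161.04 kWh
Tier 1 (0–85 kWh): 85 × $0.16 = $13.6
Above 85 kWh: 76.04 × $0.17 = $12.9268
Bill = $26.53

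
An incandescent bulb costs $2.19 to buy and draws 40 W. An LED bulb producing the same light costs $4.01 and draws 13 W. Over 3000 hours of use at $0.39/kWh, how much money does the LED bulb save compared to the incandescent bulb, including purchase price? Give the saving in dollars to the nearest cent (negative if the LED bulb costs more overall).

$29.77

incandescent bulb: $2.19 + (40/1000) kW × 3000 h × $0.39 = $2.19 + $46.8 = $48.99
LED bulb: $4.01 + (13/1000) kW × 3000 h × $0.39 = $4.01 + $15.21 = $19.22
Saving = $48.99 − $19.22 = $29.77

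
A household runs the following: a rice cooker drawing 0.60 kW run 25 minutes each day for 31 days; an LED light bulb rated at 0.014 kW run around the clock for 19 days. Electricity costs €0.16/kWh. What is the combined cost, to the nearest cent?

€2.26

rice cooker: Runtime = 25 min × 31 = 775 min = 12.916666… h
rice cooker: 0.6 kW × 12.916666… h = 7.75 kWh
LED light bulb: Runtime = 24 h × 19 = 456 h
LED light bulb: 0.014 kW × 456 h = 6.384 kWh
Total energy = 14.134 kWh
Cost = 14.134 × €0.16 = €2.26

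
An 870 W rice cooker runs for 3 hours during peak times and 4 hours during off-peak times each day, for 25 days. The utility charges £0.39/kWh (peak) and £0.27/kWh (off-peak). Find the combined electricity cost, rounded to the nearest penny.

Peak energy = 0.87 kW × 3 h × 25 = 65.25 kWh
Off-peak energy = 0.87 kW × 4 h × 25 = 87 kWh
Cost = 65.25 × £0.39 + 87 × £0.27 = £25.4475 + £23.49 = £48.94

£48.94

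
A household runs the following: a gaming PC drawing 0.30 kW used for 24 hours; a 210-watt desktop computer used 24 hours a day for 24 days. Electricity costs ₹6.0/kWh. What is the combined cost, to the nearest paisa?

₹768.96

gaming PC: 0.3 kW × 24 h = 7.2 kWh
desktop computer: Runtime = 24 h × 24 = 576 h
desktop computer: 0.21 kW × 576 h = 120.96 kWh
Total energy = 128.16 kWh
Cost = 128.16 × ₹6.0 = ₹768.96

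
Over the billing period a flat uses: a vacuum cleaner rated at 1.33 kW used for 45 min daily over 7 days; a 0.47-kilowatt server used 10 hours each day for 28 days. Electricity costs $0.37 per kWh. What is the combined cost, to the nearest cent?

vacuum cleaner: Runtime = 45 min × 7 = 315 min = 5.25 h
vacuum cleaner: 1.33 kW × 5.25 h = 6.9825 kWh
server: Runtime = 10 h/day × 28 days = 280 h
server: 0.47 kW × 280 h = 131.6 kWh
Total energy = 138.5825 kWh
Cost = 138.5825 × $0.37 = $51.28

$51.28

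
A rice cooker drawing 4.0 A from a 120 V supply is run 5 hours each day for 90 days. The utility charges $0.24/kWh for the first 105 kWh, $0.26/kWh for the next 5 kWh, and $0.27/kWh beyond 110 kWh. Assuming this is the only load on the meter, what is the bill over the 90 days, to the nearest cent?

Power = 4.0 A × 120 V = 480 W = 0.48 kW
Runtime = 5 h/day × 90 days = 450 h
Energy = 0.48 kW × 450 h = 216 kWh
Tier 1 (0–105 kWh): 105 × $0.24 = $25.2
Tier 2 (105–110 kWh): 5 × $0.26 = $1.3
Above 110 kWh: 106 × $0.27 = $28.62
Bill = $55.12

$55.12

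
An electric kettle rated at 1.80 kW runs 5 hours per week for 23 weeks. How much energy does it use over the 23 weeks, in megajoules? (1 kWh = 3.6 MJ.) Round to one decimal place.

745.2 MJ

Runtime = 5 h/week × 23 weeks = 115 h
Energy = 1.8 kW × 115 h = 207 kWh
= 207 × 3.6 MJ = 745.2 MJ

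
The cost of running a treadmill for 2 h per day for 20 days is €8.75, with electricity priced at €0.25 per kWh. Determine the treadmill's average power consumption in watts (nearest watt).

Energy = €8.75 ÷ €0.25/kWh = 35 kWh
Runtime = 2 h/day × 20 days = 40 h
Power = 35 kWh ÷ 40 h = 0.875 kW = 875 W

875 W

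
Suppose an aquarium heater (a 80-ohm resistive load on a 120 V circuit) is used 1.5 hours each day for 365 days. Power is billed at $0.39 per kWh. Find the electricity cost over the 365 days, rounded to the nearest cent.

$38.43

Power = V²/R = 120²/80 = 180 W = 0.18 kW
Runtime = 1.5 h/day × 365 days = 547.5 h
Energy = 0.18 kW × 547.5 h = 98.55 kWh
Cost = 98.55 kWh × $0.39/kWh = $38.43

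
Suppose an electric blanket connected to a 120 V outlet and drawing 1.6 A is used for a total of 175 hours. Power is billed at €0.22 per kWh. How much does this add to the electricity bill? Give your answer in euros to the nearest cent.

Power = 1.6 A × 120 V = 192 W = 0.192 kW
Energy = 0.192 kW × 175 h = 33.6 kWh
Cost = 33.6 kWh × €0.22/kWh = €7.39

€7.39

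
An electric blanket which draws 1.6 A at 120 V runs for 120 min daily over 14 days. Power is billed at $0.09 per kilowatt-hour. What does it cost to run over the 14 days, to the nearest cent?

Power = 1.6 A × 120 V = 192 W = 0.192 kW
Runtime = 120 min × 14 = 1680 min = 28 h
Energy = 0.192 kW × 28 h = 5.376 kWh
Cost = 5.376 kWh × $0.09/kWh = $0.48

$0.48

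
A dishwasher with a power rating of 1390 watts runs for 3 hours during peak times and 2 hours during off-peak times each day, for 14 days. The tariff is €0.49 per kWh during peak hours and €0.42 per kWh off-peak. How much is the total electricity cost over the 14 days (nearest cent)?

€44.95

Peak energy = 1.39 kW × 3 h × 14 = 58.38 kWh
Off-peak energy = 1.39 kW × 2 h × 14 = 38.92 kWh
Cost = 58.38 × €0.49 + 38.92 × €0.42 = €28.6062 + €16.3464 = €44.95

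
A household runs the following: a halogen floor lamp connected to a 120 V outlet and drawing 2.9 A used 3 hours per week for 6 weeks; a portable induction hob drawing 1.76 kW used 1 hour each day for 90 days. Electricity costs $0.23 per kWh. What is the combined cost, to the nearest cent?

$37.87

halogen floor lamp: Power = 2.9 A × 120 V = 348 W = 0.348 kW
halogen floor lamp: Runtime = 3 h/week × 6 weeks = 18 h
halogen floor lamp: 0.348 kW × 18 h = 6.264 kWh
portable induction hob: Runtime = 1 h/day × 90 days = 90 h
portable induction hob: 1.76 kW × 90 h = 158.4 kWh
Total energy = 164.664 kWh
Cost = 164.664 × $0.23 = $37.87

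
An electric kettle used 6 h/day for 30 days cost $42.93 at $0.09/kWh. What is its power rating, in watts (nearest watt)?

2650 W

Energy = $42.93 ÷ $0.09/kWh = 477 kWh
Runtime = 6 h/day × 30 days = 180 h
Power = 477 kWh ÷ 180 h = 2.65 kW = 2650 W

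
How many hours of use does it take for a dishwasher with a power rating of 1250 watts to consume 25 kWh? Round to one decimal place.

Hours = 25 kWh ÷ 1.25 kW = 20.0 h

20.0 h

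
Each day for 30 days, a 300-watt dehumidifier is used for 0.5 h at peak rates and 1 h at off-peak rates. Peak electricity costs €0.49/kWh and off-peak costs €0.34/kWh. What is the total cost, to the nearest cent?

Peak energy = 0.3 kW × 0.5 h × 30 = 4.5 kWh
Off-peak energy = 0.3 kW × 1 h × 30 = 9 kWh
Cost = 4.5 × €0.49 + 9 × €0.34 = €2.205 + €3.06 = €5.27

€5.27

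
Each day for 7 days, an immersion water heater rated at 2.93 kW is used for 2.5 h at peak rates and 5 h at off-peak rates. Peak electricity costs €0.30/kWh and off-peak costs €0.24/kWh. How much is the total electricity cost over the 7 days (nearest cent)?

Peak energy = 2.93 kW × 2.5 h × 7 = 51.275 kWh
Off-peak energy = 2.93 kW × 5 h × 7 = 102.55 kWh
Cost = 51.275 × €0.30 + 102.55 × €0.24 = €15.3825 + €24.612 = €39.99

€39.99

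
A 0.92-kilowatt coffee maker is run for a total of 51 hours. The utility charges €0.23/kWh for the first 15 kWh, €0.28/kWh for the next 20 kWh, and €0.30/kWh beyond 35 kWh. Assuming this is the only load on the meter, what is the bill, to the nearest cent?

€12.63

Energy = 0.92 kW × 51 h = 46.92 kWh
Tier 1 (0–15 kWh): 15 × €0.23 = €3.45
Tier 2 (15–35 kWh): 20 × €0.28 = €5.6
Above 35 kWh: 11.92 × €0.30 = €3.576
Bill = €12.63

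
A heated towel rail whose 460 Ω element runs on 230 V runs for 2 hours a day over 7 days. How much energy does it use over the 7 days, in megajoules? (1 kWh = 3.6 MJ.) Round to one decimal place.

Power = V²/R = 230²/460 = 115 W = 0.115 kW
Runtime = 2 h/day × 7 days = 14 h
Energy = 0.115 kW × 14 h = 1.61 kWh
= 1.61 × 3.6 MJ = 5.8 MJ

5.8 MJ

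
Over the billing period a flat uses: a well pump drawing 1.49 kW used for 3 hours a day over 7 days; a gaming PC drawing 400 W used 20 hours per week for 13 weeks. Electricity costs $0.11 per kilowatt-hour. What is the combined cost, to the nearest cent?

well pump: Runtime = 3 h/day × 7 days = 21 h
well pump: 1.49 kW × 21 h = 31.29 kWh
gaming PC: Runtime = 20 h/week × 13 weeks = 260 h
gaming PC: 0.4 kW × 260 h = 104 kWh
Total energy = 135.29 kWh
Cost = 135.29 × $0.11 = $14.88

$14.88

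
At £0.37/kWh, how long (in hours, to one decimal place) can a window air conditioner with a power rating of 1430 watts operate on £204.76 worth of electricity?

387.0 h

Energy available = £204.76 ÷ £0.37/kWh = 553.4054 kWh
Hours = 553.4054 kWh ÷ 1.43 kW = 387.0 h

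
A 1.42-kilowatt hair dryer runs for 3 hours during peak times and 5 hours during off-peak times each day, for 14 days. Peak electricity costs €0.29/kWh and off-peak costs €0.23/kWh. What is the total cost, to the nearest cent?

€40.16

Peak energy = 1.42 kW × 3 h × 14 = 59.64 kWh
Off-peak energy = 1.42 kW × 5 h × 14 = 99.4 kWh
Cost = 59.64 × €0.29 + 99.4 × €0.23 = €17.2956 + €22.862 = €40.16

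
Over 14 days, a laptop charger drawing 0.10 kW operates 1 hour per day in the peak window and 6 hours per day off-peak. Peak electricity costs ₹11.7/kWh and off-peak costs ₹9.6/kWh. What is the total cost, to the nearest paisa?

Peak energy = 0.1 kW × 1 h × 14 = 1.4 kWh
Off-peak energy = 0.1 kW × 6 h × 14 = 8.4 kWh
Cost = 1.4 × ₹11.7 + 8.4 × ₹9.6 = ₹16.38 + ₹80.64 = ₹97.02

₹97.02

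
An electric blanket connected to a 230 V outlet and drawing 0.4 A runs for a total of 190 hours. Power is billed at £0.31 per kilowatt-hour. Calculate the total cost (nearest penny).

£5.42

Power = 0.4 A × 230 V = 92 W = 0.092 kW
Energy = 0.092 kW × 190 h = 17.48 kWh
Cost = 17.48 kWh × £0.31/kWh = £5.42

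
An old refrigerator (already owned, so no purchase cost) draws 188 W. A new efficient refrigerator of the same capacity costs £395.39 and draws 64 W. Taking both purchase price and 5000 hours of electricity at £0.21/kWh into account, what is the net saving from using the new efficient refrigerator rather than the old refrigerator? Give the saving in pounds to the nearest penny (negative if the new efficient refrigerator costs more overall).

old refrigerator: £0.00 + (188/1000) kW × 5000 h × £0.21 = £0.00 + £197.4 = £197.4
new efficient refrigerator: £395.39 + (64/1000) kW × 5000 h × £0.21 = £395.39 + £67.2 = £462.59
Saving = £197.4 − £462.59 = −£265.19

-£265.19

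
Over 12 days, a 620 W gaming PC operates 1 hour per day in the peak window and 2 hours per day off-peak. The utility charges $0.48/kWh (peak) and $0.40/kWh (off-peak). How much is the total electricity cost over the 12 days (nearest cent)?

Peak energy = 0.62 kW × 1 h × 12 = 7.44 kWh
Off-peak energy = 0.62 kW × 2 h × 12 = 14.88 kWh
Cost = 7.44 × $0.48 + 14.88 × $0.40 = $3.5712 + $5.952 = $9.52

$9.52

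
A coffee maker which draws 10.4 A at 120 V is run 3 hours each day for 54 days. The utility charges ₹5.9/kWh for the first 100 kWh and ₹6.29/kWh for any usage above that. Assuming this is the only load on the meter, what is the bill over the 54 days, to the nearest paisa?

₹1232.69

Power = 10.4 A × 120 V = 1248 W = 1.248 kW
Runtime = 3 h/day × 54 days = 162 h
Energy = 1.248 kW × 162 h = 202.176 kWh
Tier 1 (0–100 kWh): 100 × ₹5.9 = ₹590
Above 100 kWh: 102.176 × ₹6.29 = ₹642.68704
Bill = ₹1232.69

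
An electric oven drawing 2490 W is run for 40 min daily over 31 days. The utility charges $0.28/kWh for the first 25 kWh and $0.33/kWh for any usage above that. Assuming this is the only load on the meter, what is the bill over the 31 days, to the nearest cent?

Runtime = 40 min × 31 = 1240 min = 20.666666… h
Energy = 2.49 kW × 20.666666… h = 51.46 kWh
Tier 1 (0–25 kWh): 25 × $0.28 = $7
Above 25 kWh: 26.46 × $0.33 = $8.7318
Bill = $15.73

$15.73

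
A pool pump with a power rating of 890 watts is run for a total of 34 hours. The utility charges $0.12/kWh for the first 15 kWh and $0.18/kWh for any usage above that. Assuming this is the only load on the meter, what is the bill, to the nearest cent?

Energy = 0.89 kW × 34 h = 30.26 kWh
Tier 1 (0–15 kWh): 15 × $0.12 = $1.8
Above 15 kWh: 15.26 × $0.18 = $2.7468
Bill = $4.55

$4.55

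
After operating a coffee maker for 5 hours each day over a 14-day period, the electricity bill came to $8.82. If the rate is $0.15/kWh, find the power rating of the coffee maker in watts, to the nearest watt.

Energy = $8.82 ÷ $0.15/kWh = 58.8 kWh
Runtime = 5 h/day × 14 days = 70 h
Power = 58.8 kWh ÷ 70 h = 0.84 kW = 840 W

840 W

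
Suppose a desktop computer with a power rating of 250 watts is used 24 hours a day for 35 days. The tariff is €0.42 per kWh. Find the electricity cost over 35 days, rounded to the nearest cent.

€88.20

Runtime = 24 h × 35 = 840 h
Energy = 0.25 kW × 840 h = 210 kWh
Cost = 210 kWh × €0.42/kWh = €88.20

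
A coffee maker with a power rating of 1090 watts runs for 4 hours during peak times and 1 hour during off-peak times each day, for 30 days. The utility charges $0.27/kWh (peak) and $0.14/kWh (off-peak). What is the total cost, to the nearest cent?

$39.89

Peak energy = 1.09 kW × 4 h × 30 = 130.8 kWh
Off-peak energy = 1.09 kW × 1 h × 30 = 32.7 kWh
Cost = 130.8 × $0.27 + 32.7 × $0.14 = $35.316 + $4.578 = $39.89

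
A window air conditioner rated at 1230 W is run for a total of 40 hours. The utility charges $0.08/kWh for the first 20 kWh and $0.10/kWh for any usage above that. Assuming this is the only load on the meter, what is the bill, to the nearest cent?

$4.52

Energy = 1.23 kW × 40 h = 49.2 kWh
Tier 1 (0–20 kWh): 20 × $0.08 = $1.6
Above 20 kWh: 29.2 × $0.10 = $2.92
Bill = $4.52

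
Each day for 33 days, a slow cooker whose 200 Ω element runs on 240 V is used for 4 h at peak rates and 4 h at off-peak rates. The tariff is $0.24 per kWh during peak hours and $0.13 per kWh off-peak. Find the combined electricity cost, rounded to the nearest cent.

$14.07

Power = V²/R = 240²/200 = 288 W = 0.288 kW
Peak energy = 0.288 kW × 4 h × 33 = 38.016 kWh
Off-peak energy = 0.288 kW × 4 h × 33 = 38.016 kWh
Cost = 38.016 × $0.24 + 38.016 × $0.13 = $9.12384 + $4.94208 = $14.07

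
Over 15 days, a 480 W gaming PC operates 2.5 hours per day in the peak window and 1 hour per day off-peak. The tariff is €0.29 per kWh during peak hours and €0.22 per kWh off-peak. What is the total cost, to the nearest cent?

Peak energy = 0.48 kW × 2.5 h × 15 = 18 kWh
Off-peak energy = 0.48 kW × 1 h × 15 = 7.2 kWh
Cost = 18 × €0.29 + 7.2 × €0.22 = €5.22 + €1.584 = €6.80

€6.80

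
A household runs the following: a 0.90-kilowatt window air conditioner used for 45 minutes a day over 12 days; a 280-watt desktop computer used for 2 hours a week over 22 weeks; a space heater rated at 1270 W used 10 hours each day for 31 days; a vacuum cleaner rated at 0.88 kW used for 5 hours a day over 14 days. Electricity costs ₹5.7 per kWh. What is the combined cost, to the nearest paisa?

window air conditioner: Runtime = 45 min × 12 = 540 min = 9 h
window air conditioner: 0.9 kW × 9 h = 8.1 kWh
desktop computer: Runtime = 2 h/week × 22 weeks = 44 h
desktop computer: 0.28 kW × 44 h = 12.32 kWh
space heater: Runtime = 10 h/day × 31 days = 310 h
space heater: 1.27 kW × 310 h = 393.7 kWh
vacuum cleaner: Runtime = 5 h/day × 14 days = 70 h
vacuum cleaner: 0.88 kW × 70 h = 61.6 kWh
Total energy = 475.72 kWh
Cost = 475.72 × ₹5.7 = ₹2711.60

₹2711.60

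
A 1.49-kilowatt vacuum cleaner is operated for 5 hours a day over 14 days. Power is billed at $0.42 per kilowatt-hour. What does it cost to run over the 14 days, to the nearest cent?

Runtime = 5 h/day × 14 days = 70 h
Energy = 1.49 kW × 70 h = 104.3 kWh
Cost = 104.3 kWh × $0.42/kWh = $43.81

$43.81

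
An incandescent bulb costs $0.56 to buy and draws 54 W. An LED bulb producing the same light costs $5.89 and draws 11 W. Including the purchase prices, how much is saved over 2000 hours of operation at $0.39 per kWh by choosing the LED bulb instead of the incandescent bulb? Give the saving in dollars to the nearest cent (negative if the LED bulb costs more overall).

incandescent bulb: $0.56 + (54/1000) kW × 2000 h × $0.39 = $0.56 + $42.12 = $42.68
LED bulb: $5.89 + (11/1000) kW × 2000 h × $0.39 = $5.89 + $8.58 = $14.47
Saving = $42.68 − $14.47 = $28.21

$28.21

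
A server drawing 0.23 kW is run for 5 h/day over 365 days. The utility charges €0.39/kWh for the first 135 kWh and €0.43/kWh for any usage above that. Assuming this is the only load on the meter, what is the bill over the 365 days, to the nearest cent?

€175.09

Runtime = 5 h/day × 365 days = 1825 h
Energy = 0.23 kW × 1825 h = 419.75 kWh
Tier 1 (0–135 kWh): 135 × €0.39 = €52.65
Above 135 kWh: 284.75 × €0.43 = €122.4425
Bill = €175.09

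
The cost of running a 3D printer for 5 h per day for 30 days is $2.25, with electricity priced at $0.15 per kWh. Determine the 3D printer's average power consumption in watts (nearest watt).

100 W

Energy = $2.25 ÷ $0.15/kWh = 15 kWh
Runtime = 5 h/day × 30 days = 150 h
Power = 15 kWh ÷ 150 h = 0.1 kW = 100 W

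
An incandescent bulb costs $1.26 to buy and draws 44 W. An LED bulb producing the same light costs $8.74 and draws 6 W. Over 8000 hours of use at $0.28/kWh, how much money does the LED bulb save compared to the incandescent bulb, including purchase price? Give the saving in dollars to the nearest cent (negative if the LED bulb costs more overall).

$77.64

incandescent bulb: $1.26 + (44/1000) kW × 8000 h × $0.28 = $1.26 + $98.56 = $99.82
LED bulb: $8.74 + (6/1000) kW × 8000 h × $0.28 = $8.74 + $13.44 = $22.18
Saving = $99.82 − $22.18 = $77.64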